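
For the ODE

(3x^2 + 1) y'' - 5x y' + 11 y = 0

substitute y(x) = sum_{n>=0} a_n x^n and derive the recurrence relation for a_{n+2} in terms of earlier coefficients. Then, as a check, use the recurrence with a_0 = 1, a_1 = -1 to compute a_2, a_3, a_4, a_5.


Substitute y = sum_n a_n x^n.
(1 + 3 x^2) y'' contributes (n+2)(n+1) a_{n+2} + 3 n(n-1) a_n at x^n.
-5 x y'(x) contributes -5 n a_n at x^n.
11 y(x) contributes 11 a_n at x^n.
Matching x^n: (n+2)(n+1) a_{n+2} + (3 n(n-1) - 5 n + 11) a_n = 0.
Thus a_{n+2} = (-3 n(n-1) + 5 n - 11) / ((n+1)(n+2)) * a_n.

Check with a_0 = 1, a_1 = -1 (apply the recurrence for n = 0, 1, 2, 3): a_0 = 1, a_1 = -1, a_2 = -11/2, a_3 = 1, a_4 = 77/24, a_5 = -7/10.

a_(n+2) = (-3 n(n-1) + 5 n - 11) / ((n+1)(n+2)) * a_n; check: a_0 = 1, a_1 = -1, a_2 = -11/2, a_3 = 1, a_4 = 77/24, a_5 = -7/10


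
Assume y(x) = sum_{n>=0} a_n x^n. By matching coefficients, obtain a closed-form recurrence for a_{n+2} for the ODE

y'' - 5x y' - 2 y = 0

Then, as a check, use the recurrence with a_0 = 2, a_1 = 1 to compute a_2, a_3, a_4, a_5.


Substitute y = sum_n a_n x^n.
y''(x) has coefficient (n+2)(n+1) a_{n+2} at x^n;
-5 x y'(x) has coefficient -5 n a_n at x^n (shift);
-2 y(x) has coefficient -2 a_n at x^n.
Matching x^n: (n+2)(n+1) a_{n+2} + (-5n - 2) a_n = 0.
Thus a_{n+2} = (5n + 2) / ((n+1)(n+2)) * a_n.

Check with a_0 = 2, a_1 = 1 (apply the recurrence for n = 0, 1, 2, 3): a_0 = 2, a_1 = 1, a_2 = 2, a_3 = 7/6, a_4 = 2, a_5 = 119/120.

a_(n+2) = (5n + 2) / ((n+1)(n+2)) * a_n; check: a_0 = 2, a_1 = 1, a_2 = 2, a_3 = 7/6, a_4 = 2, a_5 = 119/120


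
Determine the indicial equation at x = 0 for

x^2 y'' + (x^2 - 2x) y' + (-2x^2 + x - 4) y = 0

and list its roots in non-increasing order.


Divide by x^2 to reach normal form y'' + P_1(x) y' + P_2(x) y = 0 with P_1(x) = 1 - 2/x and P_2(x) = -2 + 1/x - 4/x^2.
x = 0 is a singular point because the y'-coefficient 1 - 2/x has a pole at x = 0 and the y-coefficient -2 + 1/x - 4/x^2 has a pole at x = 0.
It is a regular singular point because x P_1(x) = p(x) = x - 2 and x^2 P_2(x) = q(x) = -2x^2 + x - 4 are polynomials, hence analytic at x = 0.
p(0) = -2,  q(0) = -4.
Indicial equation: r(r-1) + p(0) r + q(0) = 0, i.e. r^2 + (p(0) - 1) r + q(0) = 0, i.e. r^2 - 3 r - 4 = 0.
Discriminant: (-3)^2 - 4(-4) = 25, so r = (3 ± 5)/2.
Solving: r_1 = 4, r_2 = -1.

indicial: r^2 - 3 r - 4 = 0; roots r_1 = 4, r_2 = -1


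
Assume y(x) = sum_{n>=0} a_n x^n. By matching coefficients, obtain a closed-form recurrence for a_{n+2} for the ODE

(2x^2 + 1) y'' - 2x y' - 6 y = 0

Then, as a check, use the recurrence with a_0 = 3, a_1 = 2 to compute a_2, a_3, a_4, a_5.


Substitute y = sum_n a_n x^n.
(1 + 2 x^2) y'' contributes (n+2)(n+1) a_{n+2} + 2 n(n-1) a_n at x^n.
-2 x y'(x) contributes -2 n a_n at x^n.
-6 y(x) contributes -6 a_n at x^n.
Matching x^n: (n+2)(n+1) a_{n+2} + (2 n(n-1) - 2 n - 6) a_n = 0.
Thus a_{n+2} = (-2 n(n-1) + 2 n + 6) / ((n+1)(n+2)) * a_n.

Check with a_0 = 3, a_1 = 2 (apply the recurrence for n = 0, 1, 2, 3): a_0 = 3, a_1 = 2, a_2 = 9, a_3 = 8/3, a_4 = 9/2, a_5 = 0.

a_(n+2) = (-2 n(n-1) + 2 n + 6) / ((n+1)(n+2)) * a_n; check: a_0 = 3, a_1 = 2, a_2 = 9, a_3 = 8/3, a_4 = 9/2, a_5 = 0


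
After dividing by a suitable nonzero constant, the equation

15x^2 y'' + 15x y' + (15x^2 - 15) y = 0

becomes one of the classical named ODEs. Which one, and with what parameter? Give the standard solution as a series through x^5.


All three coefficients share the factor 15; dividing through by 15 gives  x^2 y'' + x y' + (x^2 - 1) y = 0.
This matches the Bessel equation x^2 y'' + x y' + (x^2 - nu^2) y = 0 with nu^2 = 1, so nu = 1; the solution bounded at x = 0 is J_1(x).
Frobenius at x = 0: indicial roots ±nu; for r = nu the recurrence k(k + 2nu) c_k = -c_{k-2} gives the standard series J_nu(x) = sum_{k>=0} (-1)^k / (k! (k+nu)!) (x/2)^(2k+nu). Evaluate the first 3 terms:
  k = 0: (-1)^0 / (0! * 1! * 2^1) x^1 = 1/(1*1*2) x^1 = (1/2) x^1
  k = 1: (-1)^1 / (1! * 2! * 2^3) x^3 = -1/(1*2*8) x^3 = (-1/16) x^3
  k = 2: (-1)^2 / (2! * 3! * 2^5) x^5 = 1/(2*6*32) x^5 = (1/384) x^5
Hence J_1(x) = x^5/384 - x^3/16 + x/2 + ....

J_1(x); series = x^5/384 - x^3/16 + x/2


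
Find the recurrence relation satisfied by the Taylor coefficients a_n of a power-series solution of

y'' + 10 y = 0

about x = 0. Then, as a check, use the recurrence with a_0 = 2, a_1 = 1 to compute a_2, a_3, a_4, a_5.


Substitute y = sum_n a_n x^n into y'' + (const) y = 0.
y''(x) = sum_{n>=0} (n+2)(n+1) a_{n+2} x^n.
The ODE becomes sum_n [(n+2)(n+1) a_{n+2} + 10 a_n] x^n = 0.
Setting each coefficient to zero gives the recurrence:
  (n+2)(n+1) a_{n+2} + 10 a_n = 0,
  a_{n+2} = -10 / ((n+1)(n+2)) a_n.

Check with a_0 = 2, a_1 = 1 (apply the recurrence for n = 0, 1, 2, 3): a_0 = 2, a_1 = 1, a_2 = -10, a_3 = -5/3, a_4 = 25/3, a_5 = 5/6.

a_{n+2} = -10/((n+1)(n+2)) * a_n; check: a_0 = 2, a_1 = 1, a_2 = -10, a_3 = -5/3, a_4 = 25/3, a_5 = 5/6


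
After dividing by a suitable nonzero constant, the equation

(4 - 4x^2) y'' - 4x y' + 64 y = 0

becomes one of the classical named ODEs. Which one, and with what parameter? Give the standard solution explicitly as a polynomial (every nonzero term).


All three coefficients share the factor 4; dividing through by 4 gives  (1 - x^2) y'' - x y' + 16 y = 0.
This matches the Chebyshev equation (1 - x^2) y'' - x y' + n^2 y = 0 (note the -x y' term, not -2x y') with n^2 = 16, so n = 4; the polynomial solution is T_4(x).
With y = sum_k a_k x^k, matching x^k gives (k+2)(k+1) a_{k+2} = (k^2 - n^2) a_k = (k - 4)(k + 4) a_k. The right side vanishes at k = 4, so the series with the parity of 4 terminates at degree 4.
Standard normalization: leading coefficient of T_n is 2^(n-1), so a_4 = 2^3 = 8. Work downward with a_k = (k+1)(k+2) a_{k+2} / ((k - 4)(k + 4)):
  a_2 = (3)(4)(8) / ((2 - 4)(2 + 4)) = 96/(-12) = -8
  a_0 = (1)(2)(-8) / ((0 - 4)(0 + 4)) = -16/(-16) = 1
Hence T_4(x) = 8 x^4 - 8 x^2 + 1.

T_4(x); series = 8 x^4 - 8 x^2 + 1


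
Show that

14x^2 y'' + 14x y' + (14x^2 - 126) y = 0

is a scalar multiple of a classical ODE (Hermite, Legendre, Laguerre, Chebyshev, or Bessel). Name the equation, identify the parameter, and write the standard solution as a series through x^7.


All three coefficients share the factor 14; dividing through by 14 gives  x^2 y'' + x y' + (x^2 - 9) y = 0.
This matches the Bessel equation x^2 y'' + x y' + (x^2 - nu^2) y = 0 with nu^2 = 9, so nu = 3; the solution bounded at x = 0 is J_3(x).
Frobenius at x = 0: indicial roots ±nu; for r = nu the recurrence k(k + 2nu) c_k = -c_{k-2} gives the standard series J_nu(x) = sum_{k>=0} (-1)^k / (k! (k+nu)!) (x/2)^(2k+nu). Evaluate the first 3 terms:
  k = 0: (-1)^0 / (0! * 3! * 2^3) x^3 = 1/(1*6*8) x^3 = (1/48) x^3
  k = 1: (-1)^1 / (1! * 4! * 2^5) x^5 = -1/(1*24*32) x^5 = (-1/768) x^5
  k = 2: (-1)^2 / (2! * 5! * 2^7) x^7 = 1/(2*120*128) x^7 = (1/30720) x^7
Hence J_3(x) = x^7/30720 - x^5/768 + x^3/48 + ....

J_3(x); series = x^7/30720 - x^5/768 + x^3/48


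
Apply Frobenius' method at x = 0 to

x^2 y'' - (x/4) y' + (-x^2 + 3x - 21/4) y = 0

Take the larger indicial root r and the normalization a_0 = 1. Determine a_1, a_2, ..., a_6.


Write in Frobenius form y'' + (p(x)/x) y' + (q(x)/x^2) y = 0:
  p(x) = -1/4,  q(x) = -x^2 + 3x - 21/4.
Indicial equation: r(r-1) + (-1/4) r + (-21/4) = 0 -> roots r_1 = 3, r_2 = -7/4.
Take r = r_1 = 3. Let y(x) = x^r sum_{n>=0} a_n x^n with a_0 = 1.
Substitute y = x^r sum a_n x^n and match x^{r+n}. The recurrence is
  D(n) a_n + 3 a_{n-1} - 1 a_{n-2} = 0,  where D(n) = (r+n)(r+n-1) + (-1/4)(r+n) + (-21/4).
  a_n = [-3 a_{n-1} + 1 a_{n-2}] / D(n).
Since the indicial polynomial factors as (r - r_1)(r - r_2), D(n) = (r_1 + n - r_1)(r_1 + n - r_2) = n(n + 19/4).
Evaluating step by step (a_0 = 1):
  n = 1: D(1) = 1(1 + 19/4) = 23/4; numerator = -3(1) = -3; a_1 = (-3)/(23/4) = -12/23
  n = 2: D(2) = 2(2 + 19/4) = 27/2; numerator = -3(-12/23) + 1(1) = 59/23; a_2 = (59/23)/(27/2) = 118/621
  n = 3: D(3) = 3(3 + 19/4) = 93/4; numerator = -3(118/621) + 1(-12/23) = -226/207; a_3 = (-226/207)/(93/4) = -904/19251
  n = 4: D(4) = 4(4 + 19/4) = 35; numerator = -3(-904/19251) + 1(118/621) = 6370/19251; a_4 = (6370/19251)/(35) = 182/19251
  n = 5: D(5) = 5(5 + 19/4) = 195/4; numerator = -3(182/19251) + 1(-904/19251) = -1450/19251; a_5 = (-1450/19251)/(195/4) = -1160/750789
  n = 6: D(6) = 6(6 + 19/4) = 129/2; numerator = -3(-1160/750789) + 1(182/19251) = 3526/250263; a_6 = (3526/250263)/(129/2) = 164/750789

r = 3; a_0 = 1; a_1 = -12/23; a_2 = 118/621; a_3 = -904/19251; a_4 = 182/19251; a_5 = -1160/750789; a_6 = 164/750789


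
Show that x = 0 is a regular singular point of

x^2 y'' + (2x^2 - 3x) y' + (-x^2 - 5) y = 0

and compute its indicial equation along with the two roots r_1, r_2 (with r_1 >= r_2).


Divide by x^2 to reach normal form y'' + P_1(x) y' + P_2(x) y = 0 with P_1(x) = 2 - 3/x and P_2(x) = -1 - 5/x^2.
x = 0 is a singular point because the y'-coefficient 2 - 3/x has a pole at x = 0 and the y-coefficient -1 - 5/x^2 has a pole at x = 0.
It is a regular singular point because x P_1(x) = p(x) = 2x - 3 and x^2 P_2(x) = q(x) = -x^2 - 5 are polynomials, hence analytic at x = 0.
p(0) = -3,  q(0) = -5.
Indicial equation: r(r-1) + p(0) r + q(0) = 0, i.e. r^2 + (p(0) - 1) r + q(0) = 0, i.e. r^2 - 4 r - 5 = 0.
Discriminant: (-4)^2 - 4(-5) = 36, so r = (4 ± 6)/2.
Solving: r_1 = 5, r_2 = -1.

indicial: r^2 - 4 r - 5 = 0; roots r_1 = 5, r_2 = -1


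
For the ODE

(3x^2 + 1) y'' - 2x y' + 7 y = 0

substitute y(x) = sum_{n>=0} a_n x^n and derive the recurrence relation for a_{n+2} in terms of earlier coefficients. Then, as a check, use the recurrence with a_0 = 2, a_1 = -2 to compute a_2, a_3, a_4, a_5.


Substitute y = sum_n a_n x^n.
(1 + 3 x^2) y'' contributes (n+2)(n+1) a_{n+2} + 3 n(n-1) a_n at x^n.
-2 x y'(x) contributes -2 n a_n at x^n.
7 y(x) contributes 7 a_n at x^n.
Matching x^n: (n+2)(n+1) a_{n+2} + (3 n(n-1) - 2 n + 7) a_n = 0.
Thus a_{n+2} = (-3 n(n-1) + 2 n - 7) / ((n+1)(n+2)) * a_n.

Check with a_0 = 2, a_1 = -2 (apply the recurrence for n = 0, 1, 2, 3): a_0 = 2, a_1 = -2, a_2 = -7, a_3 = 5/3, a_4 = 21/4, a_5 = -19/12.

a_(n+2) = (-3 n(n-1) + 2 n - 7) / ((n+1)(n+2)) * a_n; check: a_0 = 2, a_1 = -2, a_2 = -7, a_3 = 5/3, a_4 = 21/4, a_5 = -19/12


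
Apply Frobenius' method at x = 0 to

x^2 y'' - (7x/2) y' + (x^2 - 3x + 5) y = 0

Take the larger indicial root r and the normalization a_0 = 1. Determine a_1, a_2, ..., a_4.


Write in Frobenius form y'' + (p(x)/x) y' + (q(x)/x^2) y = 0:
  p(x) = -7/2,  q(x) = x^2 - 3x + 5.
Indicial equation: r(r-1) + (-7/2) r + (5) = 0 -> roots r_1 = 5/2, r_2 = 2.
Take r = r_1 = 5/2. Let y(x) = x^r sum_{n>=0} a_n x^n with a_0 = 1.
Substitute y = x^r sum a_n x^n and match x^{r+n}. The recurrence is
  D(n) a_n - 3 a_{n-1} + 1 a_{n-2} = 0,  where D(n) = (r+n)(r+n-1) + (-7/2)(r+n) + (5).
  a_n = [3 a_{n-1} - 1 a_{n-2}] / D(n).
Since the indicial polynomial factors as (r - r_1)(r - r_2), D(n) = (r_1 + n - r_1)(r_1 + n - r_2) = n(n + 1/2).
Evaluating step by step (a_0 = 1):
  n = 1: D(1) = 1(1 + 1/2) = 3/2; numerator = 3(1) = 3; a_1 = (3)/(3/2) = 2
  n = 2: D(2) = 2(2 + 1/2) = 5; numerator = 3(2) - 1(1) = 5; a_2 = (5)/(5) = 1
  n = 3: D(3) = 3(3 + 1/2) = 21/2; numerator = 3(1) - 1(2) = 1; a_3 = (1)/(21/2) = 2/21
  n = 4: D(4) = 4(4 + 1/2) = 18; numerator = 3(2/21) - 1(1) = -5/7; a_4 = (-5/7)/(18) = -5/126

r = 5/2; a_0 = 1; a_1 = 2; a_2 = 1; a_3 = 2/21; a_4 = -5/126


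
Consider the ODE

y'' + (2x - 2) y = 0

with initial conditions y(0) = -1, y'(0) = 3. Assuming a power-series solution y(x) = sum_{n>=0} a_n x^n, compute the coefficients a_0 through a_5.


Ansatz: y(x) = sum_{n>=0} a_n x^n, so y'(x) = sum_{n>=1} n a_n x^(n-1) and y''(x) = sum_{n>=2} n(n-1) a_n x^(n-2).
Substitute into P(x) y'' + Q(x) y' + R(x) y = 0 with P(x) = 1, Q(x) = 0, R(x) = 2x - 2, and match powers of x.
Initial conditions: a_0 = -1, a_1 = 3.
Setting the coefficient of each power of x to zero and solving order by order (substituting the coefficients already found):
  x^0: 2 a_2 - 2 a_0 = 0  ->  2 a_2 = 2 a_0 = -2  ->  a_2 = -1
  x^1: 6 a_3 - 2 a_1 + 2 a_0 = 0  ->  6 a_3 = 2 a_1 - 2 a_0 = 8  ->  a_3 = 4/3
  x^2: 12 a_4 - 2 a_2 + 2 a_1 = 0  ->  12 a_4 = 2 a_2 - 2 a_1 = -8  ->  a_4 = -2/3
  x^3: 20 a_5 - 2 a_3 + 2 a_2 = 0  ->  20 a_5 = 2 a_3 - 2 a_2 = 14/3  ->  a_5 = 7/30
Truncated series: y(x) = -1 + 3 x - x^2 + (4/3) x^3 - (2/3) x^4 + (7/30) x^5 + O(x^6).

a_0 = -1; a_1 = 3; a_2 = -1; a_3 = 4/3; a_4 = -2/3; a_5 = 7/30


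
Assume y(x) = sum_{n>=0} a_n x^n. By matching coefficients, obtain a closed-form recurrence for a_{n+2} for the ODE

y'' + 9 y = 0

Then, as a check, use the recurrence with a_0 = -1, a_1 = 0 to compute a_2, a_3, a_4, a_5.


Substitute y = sum_n a_n x^n into y'' + (const) y = 0.
y''(x) = sum_{n>=0} (n+2)(n+1) a_{n+2} x^n.
The ODE becomes sum_n [(n+2)(n+1) a_{n+2} + 9 a_n] x^n = 0.
Setting each coefficient to zero gives the recurrence:
  (n+2)(n+1) a_{n+2} + 9 a_n = 0,
  a_{n+2} = -9 / ((n+1)(n+2)) a_n.

Check with a_0 = -1, a_1 = 0 (apply the recurrence for n = 0, 1, 2, 3): a_0 = -1, a_1 = 0, a_2 = 9/2, a_3 = 0, a_4 = -27/8, a_5 = 0.

a_{n+2} = -9/((n+1)(n+2)) * a_n; check: a_0 = -1, a_1 = 0, a_2 = 9/2, a_3 = 0, a_4 = -27/8, a_5 = 0


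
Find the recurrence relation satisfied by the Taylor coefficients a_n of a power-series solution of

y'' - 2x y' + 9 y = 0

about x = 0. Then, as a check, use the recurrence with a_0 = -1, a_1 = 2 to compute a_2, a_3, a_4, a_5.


Substitute y = sum_n a_n x^n.
y''(x) has coefficient (n+2)(n+1) a_{n+2} at x^n;
-2 x y'(x) has coefficient -2 n a_n at x^n (shift);
9 y(x) has coefficient 9 a_n at x^n.
Matching x^n: (n+2)(n+1) a_{n+2} + (-2n + 9) a_n = 0.
Thus a_{n+2} = (2n - 9) / ((n+1)(n+2)) * a_n.

Check with a_0 = -1, a_1 = 2 (apply the recurrence for n = 0, 1, 2, 3): a_0 = -1, a_1 = 2, a_2 = 9/2, a_3 = -7/3, a_4 = -15/8, a_5 = 7/20.

a_(n+2) = (2n - 9) / ((n+1)(n+2)) * a_n; check: a_0 = -1, a_1 = 2, a_2 = 9/2, a_3 = -7/3, a_4 = -15/8, a_5 = 7/20


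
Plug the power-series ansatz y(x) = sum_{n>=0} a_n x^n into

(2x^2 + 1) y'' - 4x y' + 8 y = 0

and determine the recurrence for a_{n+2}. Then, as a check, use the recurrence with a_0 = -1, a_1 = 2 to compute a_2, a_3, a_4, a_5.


Substitute y = sum_n a_n x^n.
(1 + 2 x^2) y'' contributes (n+2)(n+1) a_{n+2} + 2 n(n-1) a_n at x^n.
-4 x y'(x) contributes -4 n a_n at x^n.
8 y(x) contributes 8 a_n at x^n.
Matching x^n: (n+2)(n+1) a_{n+2} + (2 n(n-1) - 4 n + 8) a_n = 0.
Thus a_{n+2} = (-2 n(n-1) + 4 n - 8) / ((n+1)(n+2)) * a_n.

Check with a_0 = -1, a_1 = 2 (apply the recurrence for n = 0, 1, 2, 3): a_0 = -1, a_1 = 2, a_2 = 4, a_3 = -4/3, a_4 = -4/3, a_5 = 8/15.

a_(n+2) = (-2 n(n-1) + 4 n - 8) / ((n+1)(n+2)) * a_n; check: a_0 = -1, a_1 = 2, a_2 = 4, a_3 = -4/3, a_4 = -4/3, a_5 = 8/15


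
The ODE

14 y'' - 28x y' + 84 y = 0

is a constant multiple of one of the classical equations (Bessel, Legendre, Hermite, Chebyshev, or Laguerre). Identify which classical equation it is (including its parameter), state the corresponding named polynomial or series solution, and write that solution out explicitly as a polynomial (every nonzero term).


All three coefficients share the factor 14; dividing through by 14 gives  y'' - 2x y' + 6 y = 0.
This matches the Hermite equation y'' - 2x y' + 2n y = 0 with 2n = 6, so n = 3; the polynomial solution is H_3(x).
With y = sum_k a_k x^k, matching x^k gives (k+2)(k+1) a_{k+2} = 2(k - n) a_k = 2(k - 3) a_k. The right side vanishes at k = 3, so the series with the parity of 3 terminates at degree 3.
Standard normalization: leading coefficient of H_n is 2^n, so a_3 = 2^3 = 8. Work downward with a_k = (k+1)(k+2) a_{k+2} / (2(k - n)):
  a_1 = (2)(3)(8) / (2(1 - 3)) = 48/(-4) = -12
Hence H_3(x) = 8 x^3 - 12 x.

H_3(x); series = 8 x^3 - 12 x


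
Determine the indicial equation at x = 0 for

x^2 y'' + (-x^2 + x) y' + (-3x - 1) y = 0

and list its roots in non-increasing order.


Divide by x^2 to reach normal form y'' + P_1(x) y' + P_2(x) y = 0 with P_1(x) = -1 + 1/x and P_2(x) = -3/x - 1/x^2.
x = 0 is a singular point because the y'-coefficient -1 + 1/x has a pole at x = 0 and the y-coefficient -3/x - 1/x^2 has a pole at x = 0.
It is a regular singular point because x P_1(x) = p(x) = 1 - x and x^2 P_2(x) = q(x) = -3x - 1 are polynomials, hence analytic at x = 0.
p(0) = 1,  q(0) = -1.
Indicial equation: r(r-1) + p(0) r + q(0) = 0, i.e. r^2 + (p(0) - 1) r + q(0) = 0, i.e. r^2 - 1 = 0.
Discriminant: (0)^2 - 4(-1) = 4, so r = (0 ± 2)/2.
Solving: r_1 = 1, r_2 = -1.

indicial: r^2 - 1 = 0; roots r_1 = 1, r_2 = -1


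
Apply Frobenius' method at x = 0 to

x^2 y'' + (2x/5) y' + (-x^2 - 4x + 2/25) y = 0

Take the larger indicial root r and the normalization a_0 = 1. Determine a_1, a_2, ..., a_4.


Write in Frobenius form y'' + (p(x)/x) y' + (q(x)/x^2) y = 0:
  p(x) = 2/5,  q(x) = -x^2 - 4x + 2/25.
Indicial equation: r(r-1) + (2/5) r + (2/25) = 0 -> roots r_1 = 2/5, r_2 = 1/5.
Take r = r_1 = 2/5. Let y(x) = x^r sum_{n>=0} a_n x^n with a_0 = 1.
Substitute y = x^r sum a_n x^n and match x^{r+n}. The recurrence is
  D(n) a_n - 4 a_{n-1} - 1 a_{n-2} = 0,  where D(n) = (r+n)(r+n-1) + (2/5)(r+n) + (2/25).
  a_n = [4 a_{n-1} + 1 a_{n-2}] / D(n).
Since the indicial polynomial factors as (r - r_1)(r - r_2), D(n) = (r_1 + n - r_1)(r_1 + n - r_2) = n(n + 1/5).
Evaluating step by step (a_0 = 1):
  n = 1: D(1) = 1(1 + 1/5) = 6/5; numerator = 4(1) = 4; a_1 = (4)/(6/5) = 10/3
  n = 2: D(2) = 2(2 + 1/5) = 22/5; numerator = 4(10/3) + 1(1) = 43/3; a_2 = (43/3)/(22/5) = 215/66
  n = 3: D(3) = 3(3 + 1/5) = 48/5; numerator = 4(215/66) + 1(10/3) = 180/11; a_3 = (180/11)/(48/5) = 75/44
  n = 4: D(4) = 4(4 + 1/5) = 84/5; numerator = 4(75/44) + 1(215/66) = 665/66; a_4 = (665/66)/(84/5) = 475/792

r = 2/5; a_0 = 1; a_1 = 10/3; a_2 = 215/66; a_3 = 75/44; a_4 = 475/792


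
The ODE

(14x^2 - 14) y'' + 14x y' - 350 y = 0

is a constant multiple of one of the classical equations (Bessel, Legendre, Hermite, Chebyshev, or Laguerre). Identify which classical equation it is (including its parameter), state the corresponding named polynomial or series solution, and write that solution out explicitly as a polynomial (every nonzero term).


All three coefficients share the factor -14; dividing through by -14 gives  (1 - x^2) y'' - x y' + 25 y = 0.
This matches the Chebyshev equation (1 - x^2) y'' - x y' + n^2 y = 0 (note the -x y' term, not -2x y') with n^2 = 25, so n = 5; the polynomial solution is T_5(x).
With y = sum_k a_k x^k, matching x^k gives (k+2)(k+1) a_{k+2} = (k^2 - n^2) a_k = (k - 5)(k + 5) a_k. The right side vanishes at k = 5, so the series with the parity of 5 terminates at degree 5.
Standard normalization: leading coefficient of T_n is 2^(n-1), so a_5 = 2^4 = 16. Work downward with a_k = (k+1)(k+2) a_{k+2} / ((k - 5)(k + 5)):
  a_3 = (4)(5)(16) / ((3 - 5)(3 + 5)) = 320/(-16) = -20
  a_1 = (2)(3)(-20) / ((1 - 5)(1 + 5)) = -120/(-24) = 5
Hence T_5(x) = 16 x^5 - 20 x^3 + 5 x.

T_5(x); series = 16 x^5 - 20 x^3 + 5 x


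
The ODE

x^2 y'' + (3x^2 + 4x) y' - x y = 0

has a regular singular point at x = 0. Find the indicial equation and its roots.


Divide by x^2 to reach normal form y'' + P_1(x) y' + P_2(x) y = 0 with P_1(x) = 3 + 4/x and P_2(x) = -1/x.
x = 0 is a singular point because the y'-coefficient 3 + 4/x has a pole at x = 0 and the y-coefficient -1/x has a pole at x = 0.
It is a regular singular point because x P_1(x) = p(x) = 3x + 4 and x^2 P_2(x) = q(x) = -x are polynomials, hence analytic at x = 0.
p(0) = 4,  q(0) = 0.
Indicial equation: r(r-1) + p(0) r + q(0) = 0, i.e. r^2 + (p(0) - 1) r + q(0) = 0, i.e. r^2 + 3 r = 0.
Discriminant: (3)^2 - 4(0) = 9, so r = (-3 ± 3)/2.
Solving: r_1 = 0, r_2 = -3.

indicial: r^2 + 3 r = 0; roots r_1 = 0, r_2 = -3


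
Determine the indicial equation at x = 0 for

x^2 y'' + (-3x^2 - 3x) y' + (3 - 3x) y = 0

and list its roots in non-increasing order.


Divide by x^2 to reach normal form y'' + P_1(x) y' + P_2(x) y = 0 with P_1(x) = -3 - 3/x and P_2(x) = -3/x + 3/x^2.
x = 0 is a singular point because the y'-coefficient -3 - 3/x has a pole at x = 0 and the y-coefficient -3/x + 3/x^2 has a pole at x = 0.
It is a regular singular point because x P_1(x) = p(x) = -3x - 3 and x^2 P_2(x) = q(x) = 3 - 3x are polynomials, hence analytic at x = 0.
p(0) = -3,  q(0) = 3.
Indicial equation: r(r-1) + p(0) r + q(0) = 0, i.e. r^2 + (p(0) - 1) r + q(0) = 0, i.e. r^2 - 4 r + 3 = 0.
Discriminant: (-4)^2 - 4(3) = 4, so r = (4 ± 2)/2.
Solving: r_1 = 3, r_2 = 1.

indicial: r^2 - 4 r + 3 = 0; roots r_1 = 3, r_2 = 1


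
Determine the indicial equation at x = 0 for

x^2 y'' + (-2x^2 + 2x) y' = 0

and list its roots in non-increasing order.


Divide by x^2 to reach normal form y'' + P_1(x) y' + P_2(x) y = 0 with P_1(x) = -2 + 2/x and P_2(x) = 0.
x = 0 is a singular point because the y'-coefficient -2 + 2/x has a pole at x = 0.
It is a regular singular point because x P_1(x) = p(x) = 2 - 2x and x^2 P_2(x) = q(x) = 0 are polynomials, hence analytic at x = 0.
p(0) = 2,  q(0) = 0.
Indicial equation: r(r-1) + p(0) r + q(0) = 0, i.e. r^2 + (p(0) - 1) r + q(0) = 0, i.e. r^2 + 1 r = 0.
Discriminant: (1)^2 - 4(0) = 1, so r = (-1 ± 1)/2.
Solving: r_1 = 0, r_2 = -1.

indicial: r^2 + 1 r = 0; roots r_1 = 0, r_2 = -1


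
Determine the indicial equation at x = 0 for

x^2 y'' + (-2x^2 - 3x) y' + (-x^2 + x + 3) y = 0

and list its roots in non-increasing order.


Divide by x^2 to reach normal form y'' + P_1(x) y' + P_2(x) y = 0 with P_1(x) = -2 - 3/x and P_2(x) = -1 + 1/x + 3/x^2.
x = 0 is a singular point because the y'-coefficient -2 - 3/x has a pole at x = 0 and the y-coefficient -1 + 1/x + 3/x^2 has a pole at x = 0.
It is a regular singular point because x P_1(x) = p(x) = -2x - 3 and x^2 P_2(x) = q(x) = -x^2 + x + 3 are polynomials, hence analytic at x = 0.
p(0) = -3,  q(0) = 3.
Indicial equation: r(r-1) + p(0) r + q(0) = 0, i.e. r^2 + (p(0) - 1) r + q(0) = 0, i.e. r^2 - 4 r + 3 = 0.
Discriminant: (-4)^2 - 4(3) = 4, so r = (4 ± 2)/2.
Solving: r_1 = 3, r_2 = 1.

indicial: r^2 - 4 r + 3 = 0; roots r_1 = 3, r_2 = 1


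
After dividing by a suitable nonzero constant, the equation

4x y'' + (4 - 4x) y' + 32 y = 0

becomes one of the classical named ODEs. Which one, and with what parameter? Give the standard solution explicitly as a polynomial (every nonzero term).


All three coefficients share the factor 4; dividing through by 4 gives  x y'' + (1 - x) y' + 8 y = 0.
This matches the Laguerre equation x y'' + (1 - x) y' + n y = 0 with n = 8; the polynomial solution is L_8(x).
With y = sum_k a_k x^k, matching x^k gives (k+1)k a_{k+1} + (k+1) a_{k+1} - k a_k + n a_k = 0, i.e. (k+1)^2 a_{k+1} = (k - n) a_k = (k - 8) a_k. The right side vanishes at k = 8, so the series terminates at degree 8.
Standard normalization L_n(0) = 1 gives a_0 = 1. Work upward with a_{k+1} = (k - 8) a_k / (k+1)^2:
  a_1 = (0 - 8)(1) / 1^2 = -8/1 = -8
  a_2 = (1 - 8)(-8) / 2^2 = 56/4 = 14
  a_3 = (2 - 8)(14) / 3^2 = -84/9 = -28/3
  a_4 = (3 - 8)(-28/3) / 4^2 = (140/3)/16 = 35/12
  a_5 = (4 - 8)(35/12) / 5^2 = (-35/3)/25 = -7/15
  a_6 = (5 - 8)(-7/15) / 6^2 = (7/5)/36 = 7/180
  a_7 = (6 - 8)(7/180) / 7^2 = (-7/90)/49 = -1/630
  a_8 = (7 - 8)(-1/630) / 8^2 = (1/630)/64 = 1/40320
Hence L_8(x) = x^8/40320 - x^7/630 + 7 x^6/180 - 7 x^5/15 + 35 x^4/12 - 28 x^3/3 + 14 x^2 - 8 x + 1.

L_8(x); series = x^8/40320 - x^7/630 + 7 x^6/180 - 7 x^5/15 + 35 x^4/12 - 28 x^3/3 + 14 x^2 - 8 x + 1


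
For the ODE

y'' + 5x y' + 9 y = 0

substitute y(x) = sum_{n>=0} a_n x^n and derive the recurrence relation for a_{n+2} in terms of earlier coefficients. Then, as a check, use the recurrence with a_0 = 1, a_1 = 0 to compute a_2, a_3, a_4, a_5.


Substitute y = sum_n a_n x^n.
y''(x) has coefficient (n+2)(n+1) a_{n+2} at x^n;
5 x y'(x) has coefficient 5 n a_n at x^n (shift);
9 y(x) has coefficient 9 a_n at x^n.
Matching x^n: (n+2)(n+1) a_{n+2} + (5n + 9) a_n = 0.
Thus a_{n+2} = (-5n - 9) / ((n+1)(n+2)) * a_n.

Check with a_0 = 1, a_1 = 0 (apply the recurrence for n = 0, 1, 2, 3): a_0 = 1, a_1 = 0, a_2 = -9/2, a_3 = 0, a_4 = 57/8, a_5 = 0.

a_(n+2) = (-5n - 9) / ((n+1)(n+2)) * a_n; check: a_0 = 1, a_1 = 0, a_2 = -9/2, a_3 = 0, a_4 = 57/8, a_5 = 0


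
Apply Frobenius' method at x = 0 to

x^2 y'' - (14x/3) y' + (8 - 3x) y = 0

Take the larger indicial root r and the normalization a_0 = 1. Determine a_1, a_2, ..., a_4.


Write in Frobenius form y'' + (p(x)/x) y' + (q(x)/x^2) y = 0:
  p(x) = -14/3,  q(x) = 8 - 3x.
Indicial equation: r(r-1) + (-14/3) r + (8) = 0 -> roots r_1 = 3, r_2 = 8/3.
Take r = r_1 = 3. Let y(x) = x^r sum_{n>=0} a_n x^n with a_0 = 1.
Substitute y = x^r sum a_n x^n and match x^{r+n}. The recurrence is
  D(n) a_n - 3 a_{n-1} = 0,  where D(n) = (r+n)(r+n-1) + (-14/3)(r+n) + (8).
  a_n = 3 / D(n) * a_{n-1}.
Since the indicial polynomial factors as (r - r_1)(r - r_2), D(n) = (r_1 + n - r_1)(r_1 + n - r_2) = n(n + 1/3).
Evaluating step by step (a_0 = 1):
  n = 1: D(1) = 1(1 + 1/3) = 4/3; numerator = 3(1) = 3; a_1 = (3)/(4/3) = 9/4
  n = 2: D(2) = 2(2 + 1/3) = 14/3; numerator = 3(9/4) = 27/4; a_2 = (27/4)/(14/3) = 81/56
  n = 3: D(3) = 3(3 + 1/3) = 10; numerator = 3(81/56) = 243/56; a_3 = (243/56)/(10) = 243/560
  n = 4: D(4) = 4(4 + 1/3) = 52/3; numerator = 3(243/560) = 729/560; a_4 = (729/560)/(52/3) = 2187/29120

r = 3; a_0 = 1; a_1 = 9/4; a_2 = 81/56; a_3 = 243/560; a_4 = 2187/29120


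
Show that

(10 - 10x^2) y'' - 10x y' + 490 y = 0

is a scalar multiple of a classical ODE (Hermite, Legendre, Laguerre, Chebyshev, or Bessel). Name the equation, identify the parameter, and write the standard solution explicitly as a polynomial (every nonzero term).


All three coefficients share the factor 10; dividing through by 10 gives  (1 - x^2) y'' - x y' + 49 y = 0.
This matches the Chebyshev equation (1 - x^2) y'' - x y' + n^2 y = 0 (note the -x y' term, not -2x y') with n^2 = 49, so n = 7; the polynomial solution is T_7(x).
With y = sum_k a_k x^k, matching x^k gives (k+2)(k+1) a_{k+2} = (k^2 - n^2) a_k = (k - 7)(k + 7) a_k. The right side vanishes at k = 7, so the series with the parity of 7 terminates at degree 7.
Standard normalization: leading coefficient of T_n is 2^(n-1), so a_7 = 2^6 = 64. Work downward with a_k = (k+1)(k+2) a_{k+2} / ((k - 7)(k + 7)):
  a_5 = (6)(7)(64) / ((5 - 7)(5 + 7)) = 2688/(-24) = -112
  a_3 = (4)(5)(-112) / ((3 - 7)(3 + 7)) = -2240/(-40) = 56
  a_1 = (2)(3)(56) / ((1 - 7)(1 + 7)) = 336/(-48) = -7
Hence T_7(x) = 64 x^7 - 112 x^5 + 56 x^3 - 7 x.

T_7(x); series = 64 x^7 - 112 x^5 + 56 x^3 - 7 x


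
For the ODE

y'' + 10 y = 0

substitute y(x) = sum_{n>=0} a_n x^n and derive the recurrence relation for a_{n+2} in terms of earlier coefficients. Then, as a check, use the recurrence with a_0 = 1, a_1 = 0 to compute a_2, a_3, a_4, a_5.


Substitute y = sum_n a_n x^n into y'' + (const) y = 0.
y''(x) = sum_{n>=0} (n+2)(n+1) a_{n+2} x^n.
The ODE becomes sum_n [(n+2)(n+1) a_{n+2} + 10 a_n] x^n = 0.
Setting each coefficient to zero gives the recurrence:
  (n+2)(n+1) a_{n+2} + 10 a_n = 0,
  a_{n+2} = -10 / ((n+1)(n+2)) a_n.

Check with a_0 = 1, a_1 = 0 (apply the recurrence for n = 0, 1, 2, 3): a_0 = 1, a_1 = 0, a_2 = -5, a_3 = 0, a_4 = 25/6, a_5 = 0.

a_{n+2} = -10/((n+1)(n+2)) * a_n; check: a_0 = 1, a_1 = 0, a_2 = -5, a_3 = 0, a_4 = 25/6, a_5 = 0


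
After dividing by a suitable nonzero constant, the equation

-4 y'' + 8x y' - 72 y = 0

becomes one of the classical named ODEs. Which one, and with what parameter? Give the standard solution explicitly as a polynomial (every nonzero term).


All three coefficients share the factor -4; dividing through by -4 gives  y'' - 2x y' + 18 y = 0.
This matches the Hermite equation y'' - 2x y' + 2n y = 0 with 2n = 18, so n = 9; the polynomial solution is H_9(x).
With y = sum_k a_k x^k, matching x^k gives (k+2)(k+1) a_{k+2} = 2(k - n) a_k = 2(k - 9) a_k. The right side vanishes at k = 9, so the series with the parity of 9 terminates at degree 9.
Standard normalization: leading coefficient of H_n is 2^n, so a_9 = 2^9 = 512. Work downward with a_k = (k+1)(k+2) a_{k+2} / (2(k - n)):
  a_7 = (8)(9)(512) / (2(7 - 9)) = 36864/(-4) = -9216
  a_5 = (6)(7)(-9216) / (2(5 - 9)) = -387072/(-8) = 48384
  a_3 = (4)(5)(48384) / (2(3 - 9)) = 967680/(-12) = -80640
  a_1 = (2)(3)(-80640) / (2(1 - 9)) = -483840/(-16) = 30240
Hence H_9(x) = 512 x^9 - 9216 x^7 + 48384 x^5 - 80640 x^3 + 30240 x.

H_9(x); series = 512 x^9 - 9216 x^7 + 48384 x^5 - 80640 x^3 + 30240 x


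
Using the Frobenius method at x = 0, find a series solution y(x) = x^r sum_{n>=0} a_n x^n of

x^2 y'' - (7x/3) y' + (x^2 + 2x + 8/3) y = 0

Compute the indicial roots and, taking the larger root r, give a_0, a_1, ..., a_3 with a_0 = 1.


Write in Frobenius form y'' + (p(x)/x) y' + (q(x)/x^2) y = 0:
  p(x) = -7/3,  q(x) = x^2 + 2x + 8/3.
Indicial equation: r(r-1) + (-7/3) r + (8/3) = 0 -> roots r_1 = 2, r_2 = 4/3.
Take r = r_1 = 2. Let y(x) = x^r sum_{n>=0} a_n x^n with a_0 = 1.
Substitute y = x^r sum a_n x^n and match x^{r+n}. The recurrence is
  D(n) a_n + 2 a_{n-1} + 1 a_{n-2} = 0,  where D(n) = (r+n)(r+n-1) + (-7/3)(r+n) + (8/3).
  a_n = [-2 a_{n-1} - 1 a_{n-2}] / D(n).
Since the indicial polynomial factors as (r - r_1)(r - r_2), D(n) = (r_1 + n - r_1)(r_1 + n - r_2) = n(n + 2/3).
Evaluating step by step (a_0 = 1):
  n = 1: D(1) = 1(1 + 2/3) = 5/3; numerator = -2(1) = -2; a_1 = (-2)/(5/3) = -6/5
  n = 2: D(2) = 2(2 + 2/3) = 16/3; numerator = -2(-6/5) - 1(1) = 7/5; a_2 = (7/5)/(16/3) = 21/80
  n = 3: D(3) = 3(3 + 2/3) = 11; numerator = -2(21/80) - 1(-6/5) = 27/40; a_3 = (27/40)/(11) = 27/440

r = 2; a_0 = 1; a_1 = -6/5; a_2 = 21/80; a_3 = 27/440


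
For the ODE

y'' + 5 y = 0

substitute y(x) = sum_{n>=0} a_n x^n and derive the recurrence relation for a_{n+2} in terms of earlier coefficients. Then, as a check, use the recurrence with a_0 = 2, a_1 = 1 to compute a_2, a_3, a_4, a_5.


Substitute y = sum_n a_n x^n into y'' + (const) y = 0.
y''(x) = sum_{n>=0} (n+2)(n+1) a_{n+2} x^n.
The ODE becomes sum_n [(n+2)(n+1) a_{n+2} + 5 a_n] x^n = 0.
Setting each coefficient to zero gives the recurrence:
  (n+2)(n+1) a_{n+2} + 5 a_n = 0,
  a_{n+2} = -5 / ((n+1)(n+2)) a_n.

Check with a_0 = 2, a_1 = 1 (apply the recurrence for n = 0, 1, 2, 3): a_0 = 2, a_1 = 1, a_2 = -5, a_3 = -5/6, a_4 = 25/12, a_5 = 5/24.

a_{n+2} = -5/((n+1)(n+2)) * a_n; check: a_0 = 2, a_1 = 1, a_2 = -5, a_3 = -5/6, a_4 = 25/12, a_5 = 5/24


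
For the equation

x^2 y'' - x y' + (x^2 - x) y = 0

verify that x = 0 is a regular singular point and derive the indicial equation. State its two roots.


Divide by x^2 to reach normal form y'' + P_1(x) y' + P_2(x) y = 0 with P_1(x) = -1/x and P_2(x) = 1 - 1/x.
x = 0 is a singular point because the y'-coefficient -1/x has a pole at x = 0 and the y-coefficient 1 - 1/x has a pole at x = 0.
It is a regular singular point because x P_1(x) = p(x) = -1 and x^2 P_2(x) = q(x) = x^2 - x are polynomials, hence analytic at x = 0.
p(0) = -1,  q(0) = 0.
Indicial equation: r(r-1) + p(0) r + q(0) = 0, i.e. r^2 + (p(0) - 1) r + q(0) = 0, i.e. r^2 - 2 r = 0.
Discriminant: (-2)^2 - 4(0) = 4, so r = (2 ± 2)/2.
Solving: r_1 = 2, r_2 = 0.

indicial: r^2 - 2 r = 0; roots r_1 = 2, r_2 = 0


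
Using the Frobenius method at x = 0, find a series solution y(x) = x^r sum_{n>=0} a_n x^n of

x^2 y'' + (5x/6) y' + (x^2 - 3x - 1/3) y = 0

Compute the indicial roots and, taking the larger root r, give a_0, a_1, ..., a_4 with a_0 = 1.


Write in Frobenius form y'' + (p(x)/x) y' + (q(x)/x^2) y = 0:
  p(x) = 5/6,  q(x) = x^2 - 3x - 1/3.
Indicial equation: r(r-1) + (5/6) r + (-1/3) = 0 -> roots r_1 = 2/3, r_2 = -1/2.
Take r = r_1 = 2/3. Let y(x) = x^r sum_{n>=0} a_n x^n with a_0 = 1.
Substitute y = x^r sum a_n x^n and match x^{r+n}. The recurrence is
  D(n) a_n - 3 a_{n-1} + 1 a_{n-2} = 0,  where D(n) = (r+n)(r+n-1) + (5/6)(r+n) + (-1/3).
  a_n = [3 a_{n-1} - 1 a_{n-2}] / D(n).
Since the indicial polynomial factors as (r - r_1)(r - r_2), D(n) = (r_1 + n - r_1)(r_1 + n - r_2) = n(n + 7/6).
Evaluating step by step (a_0 = 1):
  n = 1: D(1) = 1(1 + 7/6) = 13/6; numerator = 3(1) = 3; a_1 = (3)/(13/6) = 18/13
  n = 2: D(2) = 2(2 + 7/6) = 19/3; numerator = 3(18/13) - 1(1) = 41/13; a_2 = (41/13)/(19/3) = 123/247
  n = 3: D(3) = 3(3 + 7/6) = 25/2; numerator = 3(123/247) - 1(18/13) = 27/247; a_3 = (27/247)/(25/2) = 54/6175
  n = 4: D(4) = 4(4 + 7/6) = 62/3; numerator = 3(54/6175) - 1(123/247) = -2913/6175; a_4 = (-2913/6175)/(62/3) = -8739/382850

r = 2/3; a_0 = 1; a_1 = 18/13; a_2 = 123/247; a_3 = 54/6175; a_4 = -8739/382850


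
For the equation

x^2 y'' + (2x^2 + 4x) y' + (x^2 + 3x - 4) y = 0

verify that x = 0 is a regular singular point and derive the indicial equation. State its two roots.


Divide by x^2 to reach normal form y'' + P_1(x) y' + P_2(x) y = 0 with P_1(x) = 2 + 4/x and P_2(x) = 1 + 3/x - 4/x^2.
x = 0 is a singular point because the y'-coefficient 2 + 4/x has a pole at x = 0 and the y-coefficient 1 + 3/x - 4/x^2 has a pole at x = 0.
It is a regular singular point because x P_1(x) = p(x) = 2x + 4 and x^2 P_2(x) = q(x) = x^2 + 3x - 4 are polynomials, hence analytic at x = 0.
p(0) = 4,  q(0) = -4.
Indicial equation: r(r-1) + p(0) r + q(0) = 0, i.e. r^2 + (p(0) - 1) r + q(0) = 0, i.e. r^2 + 3 r - 4 = 0.
Discriminant: (3)^2 - 4(-4) = 25, so r = (-3 ± 5)/2.
Solving: r_1 = 1, r_2 = -4.

indicial: r^2 + 3 r - 4 = 0; roots r_1 = 1, r_2 = -4


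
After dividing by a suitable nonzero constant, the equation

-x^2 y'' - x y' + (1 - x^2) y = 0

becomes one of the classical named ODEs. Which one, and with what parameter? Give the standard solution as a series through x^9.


All three coefficients share the factor -1; dividing through by -1 gives  x^2 y'' + x y' + (x^2 - 1) y = 0.
This matches the Bessel equation x^2 y'' + x y' + (x^2 - nu^2) y = 0 with nu^2 = 1, so nu = 1; the solution bounded at x = 0 is J_1(x).
Frobenius at x = 0: indicial roots ±nu; for r = nu the recurrence k(k + 2nu) c_k = -c_{k-2} gives the standard series J_nu(x) = sum_{k>=0} (-1)^k / (k! (k+nu)!) (x/2)^(2k+nu). Evaluate the first 5 terms:
  k = 0: (-1)^0 / (0! * 1! * 2^1) x^1 = 1/(1*1*2) x^1 = (1/2) x^1
  k = 1: (-1)^1 / (1! * 2! * 2^3) x^3 = -1/(1*2*8) x^3 = (-1/16) x^3
  k = 2: (-1)^2 / (2! * 3! * 2^5) x^5 = 1/(2*6*32) x^5 = (1/384) x^5
  k = 3: (-1)^3 / (3! * 4! * 2^7) x^7 = -1/(6*24*128) x^7 = (-1/18432) x^7
  k = 4: (-1)^4 / (4! * 5! * 2^9) x^9 = 1/(24*120*512) x^9 = (1/1474560) x^9
Hence J_1(x) = x^9/1474560 - x^7/18432 + x^5/384 - x^3/16 + x/2 + ....

J_1(x); series = x^9/1474560 - x^7/18432 + x^5/384 - x^3/16 + x/2


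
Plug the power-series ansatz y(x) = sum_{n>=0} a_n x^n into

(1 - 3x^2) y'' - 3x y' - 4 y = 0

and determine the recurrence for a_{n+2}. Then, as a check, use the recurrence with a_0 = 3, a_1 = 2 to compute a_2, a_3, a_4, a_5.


Substitute y = sum_n a_n x^n.
(1 - 3 x^2) y'' contributes (n+2)(n+1) a_{n+2} - 3 n(n-1) a_n at x^n.
-3 x y'(x) contributes -3 n a_n at x^n.
-4 y(x) contributes -4 a_n at x^n.
Matching x^n: (n+2)(n+1) a_{n+2} + (-3 n(n-1) - 3 n - 4) a_n = 0.
Thus a_{n+2} = (3 n(n-1) + 3 n + 4) / ((n+1)(n+2)) * a_n.

Check with a_0 = 3, a_1 = 2 (apply the recurrence for n = 0, 1, 2, 3): a_0 = 3, a_1 = 2, a_2 = 6, a_3 = 7/3, a_4 = 8, a_5 = 217/60.

a_(n+2) = (3 n(n-1) + 3 n + 4) / ((n+1)(n+2)) * a_n; check: a_0 = 3, a_1 = 2, a_2 = 6, a_3 = 7/3, a_4 = 8, a_5 = 217/60


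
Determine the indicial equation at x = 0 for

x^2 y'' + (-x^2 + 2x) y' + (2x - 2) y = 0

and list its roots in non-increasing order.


Divide by x^2 to reach normal form y'' + P_1(x) y' + P_2(x) y = 0 with P_1(x) = -1 + 2/x and P_2(x) = 2/x - 2/x^2.
x = 0 is a singular point because the y'-coefficient -1 + 2/x has a pole at x = 0 and the y-coefficient 2/x - 2/x^2 has a pole at x = 0.
It is a regular singular point because x P_1(x) = p(x) = 2 - x and x^2 P_2(x) = q(x) = 2x - 2 are polynomials, hence analytic at x = 0.
p(0) = 2,  q(0) = -2.
Indicial equation: r(r-1) + p(0) r + q(0) = 0, i.e. r^2 + (p(0) - 1) r + q(0) = 0, i.e. r^2 + 1 r - 2 = 0.
Discriminant: (1)^2 - 4(-2) = 9, so r = (-1 ± 3)/2.
Solving: r_1 = 1, r_2 = -2.

indicial: r^2 + 1 r - 2 = 0; roots r_1 = 1, r_2 = -2


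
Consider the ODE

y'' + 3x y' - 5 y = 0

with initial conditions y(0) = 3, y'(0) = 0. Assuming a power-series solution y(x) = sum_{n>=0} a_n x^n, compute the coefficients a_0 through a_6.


Ansatz: y(x) = sum_{n>=0} a_n x^n, so y'(x) = sum_{n>=1} n a_n x^(n-1) and y''(x) = sum_{n>=2} n(n-1) a_n x^(n-2).
Substitute into P(x) y'' + Q(x) y' + R(x) y = 0 with P(x) = 1, Q(x) = 3x, R(x) = -5, and match powers of x.
Initial conditions: a_0 = 3, a_1 = 0.
Setting the coefficient of each power of x to zero and solving order by order (substituting the coefficients already found):
  x^0: 2 a_2 - 5 a_0 = 0  ->  2 a_2 = 5 a_0 = 15  ->  a_2 = 15/2
  x^1: 6 a_3 - 2 a_1 = 0  ->  6 a_3 = 2 a_1 = 0  ->  a_3 = 0
  x^2: 12 a_4 + a_2 = 0  ->  12 a_4 = -a_2 = -15/2  ->  a_4 = -5/8
  x^3: 20 a_5 + 4 a_3 = 0  ->  20 a_5 = -4 a_3 = 0  ->  a_5 = 0
  x^4: 30 a_6 + 7 a_4 = 0  ->  30 a_6 = -7 a_4 = 35/8  ->  a_6 = 7/48
Truncated series: y(x) = 3 + (15/2) x^2 - (5/8) x^4 + (7/48) x^6 + O(x^7).

a_0 = 3; a_1 = 0; a_2 = 15/2; a_3 = 0; a_4 = -5/8; a_5 = 0; a_6 = 7/48


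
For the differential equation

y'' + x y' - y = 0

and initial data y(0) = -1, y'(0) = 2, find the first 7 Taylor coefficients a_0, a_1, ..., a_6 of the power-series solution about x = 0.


Ansatz: y(x) = sum_{n>=0} a_n x^n, so y'(x) = sum_{n>=1} n a_n x^(n-1) and y''(x) = sum_{n>=2} n(n-1) a_n x^(n-2).
Substitute into P(x) y'' + Q(x) y' + R(x) y = 0 with P(x) = 1, Q(x) = x, R(x) = -1, and match powers of x.
Initial conditions: a_0 = -1, a_1 = 2.
Setting the coefficient of each power of x to zero and solving order by order (substituting the coefficients already found):
  x^0: 2 a_2 - a_0 = 0  ->  2 a_2 = a_0 = -1  ->  a_2 = -1/2
  x^1: 6 a_3 = 0  ->  a_3 = 0
  x^2: 12 a_4 + a_2 = 0  ->  12 a_4 = -a_2 = 1/2  ->  a_4 = 1/24
  x^3: 20 a_5 + 2 a_3 = 0  ->  20 a_5 = -2 a_3 = 0  ->  a_5 = 0
  x^4: 30 a_6 + 3 a_4 = 0  ->  30 a_6 = -3 a_4 = -1/8  ->  a_6 = -1/240
Truncated series: y(x) = -1 + 2 x - (1/2) x^2 + (1/24) x^4 - (1/240) x^6 + O(x^7).

a_0 = -1; a_1 = 2; a_2 = -1/2; a_3 = 0; a_4 = 1/24; a_5 = 0; a_6 = -1/240


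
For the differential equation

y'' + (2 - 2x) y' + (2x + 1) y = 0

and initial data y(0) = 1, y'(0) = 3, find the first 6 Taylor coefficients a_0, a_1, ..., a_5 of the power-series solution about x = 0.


Ansatz: y(x) = sum_{n>=0} a_n x^n, so y'(x) = sum_{n>=1} n a_n x^(n-1) and y''(x) = sum_{n>=2} n(n-1) a_n x^(n-2).
Substitute into P(x) y'' + Q(x) y' + R(x) y = 0 with P(x) = 1, Q(x) = 2 - 2x, R(x) = 2x + 1, and match powers of x.
Initial conditions: a_0 = 1, a_1 = 3.
Setting the coefficient of each power of x to zero and solving order by order (substituting the coefficients already found):
  x^0: 2 a_2 + 2 a_1 + a_0 = 0  ->  2 a_2 = -2 a_1 - a_0 = -7  ->  a_2 = -7/2
  x^1: 6 a_3 + 4 a_2 - a_1 + 2 a_0 = 0  ->  6 a_3 = -4 a_2 + a_1 - 2 a_0 = 15  ->  a_3 = 5/2
  x^2: 12 a_4 + 6 a_3 - 3 a_2 + 2 a_1 = 0  ->  12 a_4 = -6 a_3 + 3 a_2 - 2 a_1 = -63/2  ->  a_4 = -21/8
  x^3: 20 a_5 + 8 a_4 - 5 a_3 + 2 a_2 = 0  ->  20 a_5 = -8 a_4 + 5 a_3 - 2 a_2 = 81/2  ->  a_5 = 81/40
Truncated series: y(x) = 1 + 3 x - (7/2) x^2 + (5/2) x^3 - (21/8) x^4 + (81/40) x^5 + O(x^6).

a_0 = 1; a_1 = 3; a_2 = -7/2; a_3 = 5/2; a_4 = -21/8; a_5 = 81/40


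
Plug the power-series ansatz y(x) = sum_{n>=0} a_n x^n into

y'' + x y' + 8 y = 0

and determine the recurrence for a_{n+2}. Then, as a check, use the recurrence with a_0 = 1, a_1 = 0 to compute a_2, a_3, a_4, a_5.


Substitute y = sum_n a_n x^n.
y''(x) has coefficient (n+2)(n+1) a_{n+2} at x^n;
x y'(x) has coefficient n a_n at x^n (shift);
8 y(x) has coefficient 8 a_n at x^n.
Matching x^n: (n+2)(n+1) a_{n+2} + (n + 8) a_n = 0.
Thus a_{n+2} = (-n - 8) / ((n+1)(n+2)) * a_n.

Check with a_0 = 1, a_1 = 0 (apply the recurrence for n = 0, 1, 2, 3): a_0 = 1, a_1 = 0, a_2 = -4, a_3 = 0, a_4 = 10/3, a_5 = 0.

a_(n+2) = (-n - 8) / ((n+1)(n+2)) * a_n; check: a_0 = 1, a_1 = 0, a_2 = -4, a_3 = 0, a_4 = 10/3, a_5 = 0


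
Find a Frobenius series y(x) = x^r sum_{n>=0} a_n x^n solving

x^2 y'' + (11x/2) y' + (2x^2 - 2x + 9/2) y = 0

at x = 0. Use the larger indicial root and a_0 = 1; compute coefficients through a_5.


Write in Frobenius form y'' + (p(x)/x) y' + (q(x)/x^2) y = 0:
  p(x) = 11/2,  q(x) = 2x^2 - 2x + 9/2.
Indicial equation: r(r-1) + (11/2) r + (9/2) = 0 -> roots r_1 = -3/2, r_2 = -3.
Take r = r_1 = -3/2. Let y(x) = x^r sum_{n>=0} a_n x^n with a_0 = 1.
Substitute y = x^r sum a_n x^n and match x^{r+n}. The recurrence is
  D(n) a_n - 2 a_{n-1} + 2 a_{n-2} = 0,  where D(n) = (r+n)(r+n-1) + (11/2)(r+n) + (9/2).
  a_n = [2 a_{n-1} - 2 a_{n-2}] / D(n).
Since the indicial polynomial factors as (r - r_1)(r - r_2), D(n) = (r_1 + n - r_1)(r_1 + n - r_2) = n(n + 3/2).
Evaluating step by step (a_0 = 1):
  n = 1: D(1) = 1(1 + 3/2) = 5/2; numerator = 2(1) = 2; a_1 = (2)/(5/2) = 4/5
  n = 2: D(2) = 2(2 + 3/2) = 7; numerator = 2(4/5) - 2(1) = -2/5; a_2 = (-2/5)/(7) = -2/35
  n = 3: D(3) = 3(3 + 3/2) = 27/2; numerator = 2(-2/35) - 2(4/5) = -12/7; a_3 = (-12/7)/(27/2) = -8/63
  n = 4: D(4) = 4(4 + 3/2) = 22; numerator = 2(-8/63) - 2(-2/35) = -44/315; a_4 = (-44/315)/(22) = -2/315
  n = 5: D(5) = 5(5 + 3/2) = 65/2; numerator = 2(-2/315) - 2(-8/63) = 76/315; a_5 = (76/315)/(65/2) = 152/20475

r = -3/2; a_0 = 1; a_1 = 4/5; a_2 = -2/35; a_3 = -8/63; a_4 = -2/315; a_5 = 152/20475
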